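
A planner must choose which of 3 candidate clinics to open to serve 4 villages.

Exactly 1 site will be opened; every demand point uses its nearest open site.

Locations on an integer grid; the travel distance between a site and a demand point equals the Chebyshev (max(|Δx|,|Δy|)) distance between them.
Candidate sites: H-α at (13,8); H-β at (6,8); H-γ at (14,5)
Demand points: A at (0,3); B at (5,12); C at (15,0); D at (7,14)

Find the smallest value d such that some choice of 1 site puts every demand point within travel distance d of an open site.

9

Open {H-β}.
  Farthest demand point is C at travel distance 9 (to H-β); all others are ≤ 9.
With {H-α} the worst case is 13.
With {H-γ} the worst case is 14.
No size-1 selection achieves below 9.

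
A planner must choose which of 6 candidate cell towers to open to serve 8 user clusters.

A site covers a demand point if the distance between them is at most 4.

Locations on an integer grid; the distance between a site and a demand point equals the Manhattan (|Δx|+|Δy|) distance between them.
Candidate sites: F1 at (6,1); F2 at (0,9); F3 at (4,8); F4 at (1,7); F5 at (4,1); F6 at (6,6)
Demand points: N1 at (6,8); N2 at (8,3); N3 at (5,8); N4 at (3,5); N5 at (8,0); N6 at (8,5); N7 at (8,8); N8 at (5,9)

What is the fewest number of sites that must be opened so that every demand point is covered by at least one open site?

2

Coverage sets (demand points within 4 of each site):
  F1: {N2, N5}
  F2: {}
  F3: {N1, N3, N4, N7, N8}
  F4: {N4}
  F5: {}
  F6: {N1, N3, N4, N6, N7, N8}
No single site covers all 8 demand points.
But {F1, F6} covers everything, so the minimum is 2.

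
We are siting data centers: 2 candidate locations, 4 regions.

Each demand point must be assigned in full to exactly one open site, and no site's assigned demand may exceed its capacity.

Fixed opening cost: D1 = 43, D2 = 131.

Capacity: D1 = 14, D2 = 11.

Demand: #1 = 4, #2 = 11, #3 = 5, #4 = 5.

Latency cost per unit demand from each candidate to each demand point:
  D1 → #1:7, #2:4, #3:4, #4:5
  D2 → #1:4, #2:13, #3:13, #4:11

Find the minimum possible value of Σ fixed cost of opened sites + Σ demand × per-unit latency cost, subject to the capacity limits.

390

Open {D1, D2}; cheapest assignment that respects the capacities:
  D1 (cap 14, load 14): #1, #3, #4 — cost 4×7 + 5×4 + 5×5 = 73
  D2 (cap 11, load 11): #2 — cost 11×13 = 143
  Shipping 216, fixed 174 → total 390.
  Any other capacity-feasible assignment to {D1, D2} ships for at least 216.
Total demand is 25 and no other set of sites has combined capacity ≥ 25, so {D1, D2} is the only feasible choice of open sites. Minimum: 390.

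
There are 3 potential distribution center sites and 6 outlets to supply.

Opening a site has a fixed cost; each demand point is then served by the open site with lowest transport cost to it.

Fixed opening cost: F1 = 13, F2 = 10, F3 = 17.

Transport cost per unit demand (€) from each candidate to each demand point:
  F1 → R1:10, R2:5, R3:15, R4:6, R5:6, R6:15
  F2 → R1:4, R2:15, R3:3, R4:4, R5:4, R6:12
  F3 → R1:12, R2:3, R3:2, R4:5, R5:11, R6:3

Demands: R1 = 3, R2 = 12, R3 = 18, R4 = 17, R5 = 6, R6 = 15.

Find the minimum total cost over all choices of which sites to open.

Open {F2, F3}: assign each demand point to its cheapest open site.
  R1→F2 3×4=12, R2→F3 12×3=36, R3→F3 18×2=36, R4→F2 17×4=68, R5→F2 6×4=24, R6→F3 15×3=45
  transport cost 221, fixed 27 → total 248.
Compare {F1, F2, F3}: transport cost 221 + fixed 40 = 261.
Compare {F1, F3}: transport cost 268 + fixed 30 = 298.
Compare {F3}: transport cost 304 + fixed 17 = 321.
All other subsets cost ≥ 261. Minimum total cost: 248.

248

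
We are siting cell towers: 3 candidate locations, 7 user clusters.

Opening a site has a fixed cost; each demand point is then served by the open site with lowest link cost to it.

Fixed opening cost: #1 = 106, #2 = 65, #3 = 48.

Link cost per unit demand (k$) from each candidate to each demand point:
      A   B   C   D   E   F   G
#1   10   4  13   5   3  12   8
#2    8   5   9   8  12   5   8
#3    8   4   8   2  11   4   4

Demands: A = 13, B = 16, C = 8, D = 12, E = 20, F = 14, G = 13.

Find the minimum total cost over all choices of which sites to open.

Open {#1, #3}: assign each demand point to its cheapest open site.
  A→#3 13×8=104, B→#1 16×4=64, C→#3 8×8=64, D→#3 12×2=24, E→#1 20×3=60, F→#3 14×4=56, G→#3 13×4=52
  link cost 424, fixed 154 → total 578.
Compare {#3}: link cost 584 + fixed 48 = 632.
Compare {#1, #2, #3}: link cost 424 + fixed 219 = 643.
Compare {#2, #3}: link cost 584 + fixed 113 = 697.
All other subsets cost ≥ 632. Minimum total cost: 578.

578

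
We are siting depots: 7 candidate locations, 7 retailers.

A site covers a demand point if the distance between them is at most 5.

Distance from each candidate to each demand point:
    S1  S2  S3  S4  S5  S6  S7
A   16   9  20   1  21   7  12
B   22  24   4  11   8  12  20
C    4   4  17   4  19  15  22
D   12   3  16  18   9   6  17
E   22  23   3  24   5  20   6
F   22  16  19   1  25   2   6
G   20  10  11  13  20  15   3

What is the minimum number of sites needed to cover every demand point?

4

Coverage sets (demand points within 5 of each site):
  A: {S4}
  B: {S3}
  C: {S1, S2, S4}
  D: {S2}
  E: {S3, S5}
  F: {S4, S6}
  G: {S7}
No 3 sites suffice: every size-3 union leaves at least one demand point uncovered.
But {C, E, F, G} covers everything, so the minimum is 4.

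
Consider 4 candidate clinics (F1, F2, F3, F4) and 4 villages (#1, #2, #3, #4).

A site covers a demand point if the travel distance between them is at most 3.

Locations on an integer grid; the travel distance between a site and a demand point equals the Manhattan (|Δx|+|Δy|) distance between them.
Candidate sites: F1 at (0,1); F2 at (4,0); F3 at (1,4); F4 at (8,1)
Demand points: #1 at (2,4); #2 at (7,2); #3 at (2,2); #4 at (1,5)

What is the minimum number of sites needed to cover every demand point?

Coverage sets (demand points within 3 of each site):
  F1: {#3}
  F2: {}
  F3: {#1, #3, #4}
  F4: {#2}
No single site covers all 4 demand points.
But {F3, F4} covers everything, so the minimum is 2.

2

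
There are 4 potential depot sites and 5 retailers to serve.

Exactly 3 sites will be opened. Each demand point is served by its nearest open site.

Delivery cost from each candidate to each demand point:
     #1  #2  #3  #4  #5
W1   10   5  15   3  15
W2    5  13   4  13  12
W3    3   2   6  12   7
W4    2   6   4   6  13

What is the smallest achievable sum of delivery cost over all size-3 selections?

Open {W1, W3, W4}.
  #1→W4 2, #2→W3 2, #3→W4 4, #4→W1 3, #5→W3 7  ⇒ total 18.
Compare {W1, W2, W3}: total 19.
Compare {W2, W3, W4}: total 21.
No size-3 selection does better; minimum is 18.

18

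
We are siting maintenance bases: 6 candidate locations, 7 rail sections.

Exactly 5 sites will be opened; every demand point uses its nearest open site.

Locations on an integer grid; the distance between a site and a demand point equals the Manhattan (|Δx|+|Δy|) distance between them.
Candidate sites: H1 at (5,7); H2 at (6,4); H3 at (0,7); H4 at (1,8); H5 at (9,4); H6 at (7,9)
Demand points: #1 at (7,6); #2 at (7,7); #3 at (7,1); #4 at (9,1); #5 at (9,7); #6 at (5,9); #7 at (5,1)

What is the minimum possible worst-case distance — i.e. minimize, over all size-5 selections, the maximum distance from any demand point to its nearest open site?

Open {H1, H2, H3, H4, H5}.
  Farthest demand point is #3 at distance 4 (to H2); all others are ≤ 4.
With {H1, H2, H3, H5, H6} the worst case is 4.
With {H1, H2, H4, H5, H6} the worst case is 4.
No size-5 selection achieves below 4.

4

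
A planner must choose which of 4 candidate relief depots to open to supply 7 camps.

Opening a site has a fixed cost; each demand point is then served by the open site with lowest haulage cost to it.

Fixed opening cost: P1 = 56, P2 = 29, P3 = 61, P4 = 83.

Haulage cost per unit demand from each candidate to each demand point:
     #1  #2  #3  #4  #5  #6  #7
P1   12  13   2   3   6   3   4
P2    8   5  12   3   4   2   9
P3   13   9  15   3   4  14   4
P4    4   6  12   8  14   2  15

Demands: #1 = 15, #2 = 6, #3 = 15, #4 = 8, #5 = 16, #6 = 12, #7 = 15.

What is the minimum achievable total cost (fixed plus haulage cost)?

437

Open {P1, P2}: assign each demand point to its cheapest open site.
  #1→P2 15×8=120, #2→P2 6×5=30, #3→P1 15×2=30, #4→P1 8×3=24, #5→P2 16×4=64, #6→P2 12×2=24, #7→P1 15×4=60
  haulage cost 352, fixed 85 → total 437.
Compare {P1, P2, P4}: haulage cost 292 + fixed 168 = 460.
Compare {P1, P4}: haulage cost 330 + fixed 139 = 469.
Compare {P1, P2, P3}: haulage cost 352 + fixed 146 = 498.
All other subsets cost ≥ 460. Minimum total cost: 437.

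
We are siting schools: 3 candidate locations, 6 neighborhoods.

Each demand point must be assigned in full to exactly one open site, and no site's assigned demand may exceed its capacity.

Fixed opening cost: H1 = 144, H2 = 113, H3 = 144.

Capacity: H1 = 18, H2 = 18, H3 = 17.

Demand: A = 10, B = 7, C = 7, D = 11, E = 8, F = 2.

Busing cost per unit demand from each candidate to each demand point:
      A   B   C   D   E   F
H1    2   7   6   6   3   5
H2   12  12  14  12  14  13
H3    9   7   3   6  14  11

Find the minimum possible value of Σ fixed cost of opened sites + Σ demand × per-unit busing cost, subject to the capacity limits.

669

Open {H1, H2, H3}; cheapest assignment that respects the capacities:
  H1 (cap 18, load 18): A, E — cost 10×2 + 8×3 = 44
  H2 (cap 18, load 11): D — cost 11×12 = 132
  H3 (cap 17, load 16): B, C, F — cost 7×7 + 7×3 + 2×11 = 92
  Shipping 268, fixed 401 → total 669.
  Any other capacity-feasible assignment to {H1, H2, H3} ships for at least 268.
Total demand is 45 and no other set of sites has combined capacity ≥ 45, so {H1, H2, H3} is the only feasible choice of open sites. Minimum: 669.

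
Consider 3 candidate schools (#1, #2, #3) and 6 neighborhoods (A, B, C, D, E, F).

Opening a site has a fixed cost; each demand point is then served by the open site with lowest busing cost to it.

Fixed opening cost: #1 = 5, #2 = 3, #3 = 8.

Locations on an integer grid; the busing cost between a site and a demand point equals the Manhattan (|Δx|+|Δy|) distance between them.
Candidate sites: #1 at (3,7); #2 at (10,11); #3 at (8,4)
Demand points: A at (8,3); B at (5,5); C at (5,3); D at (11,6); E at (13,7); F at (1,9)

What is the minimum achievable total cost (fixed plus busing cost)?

Open {#1, #3}: assign each demand point to its cheapest open site.
  A→#3 1, B→#1 4, C→#3 4, D→#3 5, E→#3 8, F→#1 4
  busing cost 26, fixed 13 → total 39.
Compare {#1, #2, #3}: busing cost 25 + fixed 16 = 41.
Compare {#3}: busing cost 34 + fixed 8 = 42.
Compare {#2, #3}: busing cost 32 + fixed 11 = 43.
All other subsets cost ≥ 41. Minimum total cost: 39.

39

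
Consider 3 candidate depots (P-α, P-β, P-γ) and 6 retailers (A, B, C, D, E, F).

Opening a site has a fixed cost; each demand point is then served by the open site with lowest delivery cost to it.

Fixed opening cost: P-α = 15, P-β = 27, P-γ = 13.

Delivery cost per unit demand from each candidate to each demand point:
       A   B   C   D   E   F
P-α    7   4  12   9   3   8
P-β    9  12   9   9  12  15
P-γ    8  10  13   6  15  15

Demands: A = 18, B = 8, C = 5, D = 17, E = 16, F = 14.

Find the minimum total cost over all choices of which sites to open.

508

Open {P-α, P-γ}: assign each demand point to its cheapest open site.
  A→P-α 18×7=126, B→P-α 8×4=32, C→P-α 5×12=60, D→P-γ 17×6=102, E→P-α 16×3=48, F→P-α 14×8=112
  delivery cost 480, fixed 28 → total 508.
Compare {P-α, P-β, P-γ}: delivery cost 465 + fixed 55 = 520.
Compare {P-α}: delivery cost 531 + fixed 15 = 546.
Compare {P-α, P-β}: delivery cost 516 + fixed 42 = 558.
All other subsets cost ≥ 520. Minimum total cost: 508.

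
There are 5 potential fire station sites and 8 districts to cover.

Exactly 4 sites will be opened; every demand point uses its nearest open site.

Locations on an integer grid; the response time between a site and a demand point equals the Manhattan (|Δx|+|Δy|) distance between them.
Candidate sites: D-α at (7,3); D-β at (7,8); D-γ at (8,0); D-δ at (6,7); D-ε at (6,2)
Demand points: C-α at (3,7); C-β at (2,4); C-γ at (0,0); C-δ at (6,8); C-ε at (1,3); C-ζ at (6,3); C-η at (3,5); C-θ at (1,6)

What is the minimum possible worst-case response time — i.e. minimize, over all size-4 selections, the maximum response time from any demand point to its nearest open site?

8

Open {D-α, D-β, D-γ, D-δ}.
  Farthest demand point is C-γ at response time 8 (to D-γ); all others are ≤ 8.
With {D-α, D-β, D-γ, D-ε} the worst case is 8.
With {D-α, D-β, D-δ, D-ε} the worst case is 8.
No size-4 selection achieves below 8.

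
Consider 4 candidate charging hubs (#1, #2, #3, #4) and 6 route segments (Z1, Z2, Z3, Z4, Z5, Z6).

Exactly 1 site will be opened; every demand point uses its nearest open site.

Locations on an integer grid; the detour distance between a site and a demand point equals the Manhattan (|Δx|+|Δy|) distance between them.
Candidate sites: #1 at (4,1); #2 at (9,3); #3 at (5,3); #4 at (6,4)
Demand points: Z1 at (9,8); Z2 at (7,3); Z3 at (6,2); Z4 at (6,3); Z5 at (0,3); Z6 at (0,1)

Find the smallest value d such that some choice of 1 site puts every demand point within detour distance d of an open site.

9

Open {#3}.
  Farthest demand point is Z1 at detour distance 9 (to #3); all others are ≤ 9.
With {#4} the worst case is 9.
With {#2} the worst case is 11.
No size-1 selection achieves below 9.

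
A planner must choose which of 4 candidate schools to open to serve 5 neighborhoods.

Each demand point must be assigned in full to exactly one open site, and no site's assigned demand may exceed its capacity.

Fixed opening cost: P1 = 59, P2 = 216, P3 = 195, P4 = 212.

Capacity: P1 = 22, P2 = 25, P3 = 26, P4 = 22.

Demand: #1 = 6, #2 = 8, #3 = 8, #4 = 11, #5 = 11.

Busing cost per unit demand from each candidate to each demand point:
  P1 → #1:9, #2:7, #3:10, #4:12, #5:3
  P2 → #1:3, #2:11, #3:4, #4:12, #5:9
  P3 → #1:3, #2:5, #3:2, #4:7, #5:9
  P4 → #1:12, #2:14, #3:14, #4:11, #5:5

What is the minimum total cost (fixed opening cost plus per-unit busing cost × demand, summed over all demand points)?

Open {P1, P3}; cheapest assignment that respects the capacities:
  P1 (cap 22, load 19): #2, #5 — cost 8×7 + 11×3 = 89
  P3 (cap 26, load 25): #1, #3, #4 — cost 6×3 + 8×2 + 11×7 = 111
  Shipping 200, fixed 254 → total 454.
  Any other capacity-feasible assignment to {P1, P3} ships for at least 200.
Compare {P1, P2}: its best feasible assignment gives total 546.
Compare {P1, P4}: its best feasible assignment gives total 637.
Every other set of open sites that can feasibly serve all demand totals ≥ 546 even under its best assignment. Minimum: 454.

454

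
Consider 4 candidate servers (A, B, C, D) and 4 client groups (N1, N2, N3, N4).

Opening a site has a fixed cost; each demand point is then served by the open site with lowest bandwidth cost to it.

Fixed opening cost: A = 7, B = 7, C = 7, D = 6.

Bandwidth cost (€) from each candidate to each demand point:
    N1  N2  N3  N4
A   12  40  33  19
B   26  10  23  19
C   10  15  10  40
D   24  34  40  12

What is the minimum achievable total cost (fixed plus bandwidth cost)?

Open {C, D}: assign each demand point to its cheapest open site.
  N1→C 10, N2→C 15, N3→C 10, N4→D 12
  bandwidth cost 47, fixed 13 → total 60.
Compare {B, C, D}: bandwidth cost 42 + fixed 20 = 62.
Compare {B, C}: bandwidth cost 49 + fixed 14 = 63.
Compare {A, C, D}: bandwidth cost 47 + fixed 20 = 67.
All other subsets cost ≥ 62. Minimum total cost: 60.

60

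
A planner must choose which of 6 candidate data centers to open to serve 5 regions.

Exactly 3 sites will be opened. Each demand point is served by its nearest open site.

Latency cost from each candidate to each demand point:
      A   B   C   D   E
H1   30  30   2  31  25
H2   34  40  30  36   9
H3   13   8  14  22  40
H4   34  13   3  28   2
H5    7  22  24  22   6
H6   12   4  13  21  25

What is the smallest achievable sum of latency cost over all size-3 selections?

Open {H4, H5, H6}.
  A→H5 7, B→H6 4, C→H4 3, D→H6 21, E→H4 2  ⇒ total 37.
Compare {H1, H5, H6}: total 40.
Compare {H1, H4, H6}: total 41.
No size-3 selection does better; minimum is 37.

37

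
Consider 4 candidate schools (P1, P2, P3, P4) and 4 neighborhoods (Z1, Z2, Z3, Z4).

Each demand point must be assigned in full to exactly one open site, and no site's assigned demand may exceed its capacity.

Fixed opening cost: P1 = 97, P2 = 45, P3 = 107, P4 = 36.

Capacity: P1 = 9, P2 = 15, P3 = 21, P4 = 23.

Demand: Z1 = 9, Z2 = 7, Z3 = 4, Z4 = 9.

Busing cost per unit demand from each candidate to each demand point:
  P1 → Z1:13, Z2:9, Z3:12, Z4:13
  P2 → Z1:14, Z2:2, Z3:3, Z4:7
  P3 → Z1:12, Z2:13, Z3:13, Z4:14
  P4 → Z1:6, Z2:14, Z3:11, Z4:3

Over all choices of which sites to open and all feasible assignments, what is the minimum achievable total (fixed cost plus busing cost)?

Open {P2, P4}; cheapest assignment that respects the capacities:
  P2 (cap 15, load 11): Z2, Z3 — cost 7×2 + 4×3 = 26
  P4 (cap 23, load 18): Z1, Z4 — cost 9×6 + 9×3 = 81
  Shipping 107, fixed 81 → total 188.
  Any other capacity-feasible assignment to {P2, P4} ships for at least 107.
Compare {P1, P2, P4}: its best feasible assignment gives total 285.
Compare {P2, P3, P4}: its best feasible assignment gives total 295.
Every other set of open sites that can feasibly serve all demand totals ≥ 285 even under its best assignment. Minimum: 188.

188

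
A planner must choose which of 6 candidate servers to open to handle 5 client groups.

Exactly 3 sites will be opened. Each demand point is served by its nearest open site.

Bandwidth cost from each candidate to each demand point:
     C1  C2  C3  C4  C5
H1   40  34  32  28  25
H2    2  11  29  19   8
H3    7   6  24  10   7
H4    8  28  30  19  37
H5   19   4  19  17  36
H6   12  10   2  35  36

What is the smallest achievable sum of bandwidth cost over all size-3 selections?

27

Open {H2, H3, H6}.
  C1→H2 2, C2→H3 6, C3→H6 2, C4→H3 10, C5→H3 7  ⇒ total 27.
Compare {H3, H5, H6}: total 30.
Compare {H1, H3, H6}: total 32.
No size-3 selection does better; minimum is 27.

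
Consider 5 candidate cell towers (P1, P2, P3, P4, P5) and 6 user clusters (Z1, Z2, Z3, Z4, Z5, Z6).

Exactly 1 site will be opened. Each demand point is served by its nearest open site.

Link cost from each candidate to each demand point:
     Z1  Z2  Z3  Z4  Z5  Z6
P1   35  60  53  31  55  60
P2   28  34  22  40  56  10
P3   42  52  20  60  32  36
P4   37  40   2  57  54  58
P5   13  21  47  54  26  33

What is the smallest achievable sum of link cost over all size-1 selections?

190

Open {P2}.
  Z1→P2 28, Z2→P2 34, Z3→P2 22, Z4→P2 40, Z5→P2 56, Z6→P2 10  ⇒ total 190.
Compare {P5}: total 194.
Compare {P3}: total 242.
No size-1 selection does better; minimum is 190.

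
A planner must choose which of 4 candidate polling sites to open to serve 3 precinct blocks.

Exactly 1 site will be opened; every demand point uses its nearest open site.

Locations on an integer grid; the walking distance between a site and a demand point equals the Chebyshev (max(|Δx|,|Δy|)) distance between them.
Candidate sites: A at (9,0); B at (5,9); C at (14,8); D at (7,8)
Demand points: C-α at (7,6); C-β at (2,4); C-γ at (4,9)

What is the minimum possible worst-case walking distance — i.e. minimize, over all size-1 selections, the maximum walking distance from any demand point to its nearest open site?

5

Open {B}.
  Farthest demand point is C-β at walking distance 5 (to B); all others are ≤ 5.
With {D} the worst case is 5.
With {A} the worst case is 9.
No size-1 selection achieves below 5.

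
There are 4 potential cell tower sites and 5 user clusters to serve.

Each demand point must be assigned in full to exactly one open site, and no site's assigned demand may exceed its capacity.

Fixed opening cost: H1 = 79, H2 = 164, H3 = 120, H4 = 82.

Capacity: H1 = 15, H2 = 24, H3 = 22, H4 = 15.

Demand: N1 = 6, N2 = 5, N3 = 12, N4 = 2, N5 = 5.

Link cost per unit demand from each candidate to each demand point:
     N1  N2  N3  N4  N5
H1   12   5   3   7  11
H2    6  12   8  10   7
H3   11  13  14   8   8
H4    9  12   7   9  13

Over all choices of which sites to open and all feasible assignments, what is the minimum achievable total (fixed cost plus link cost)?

420

Open {H1, H3}; cheapest assignment that respects the capacities:
  H1 (cap 15, load 14): N3, N4 — cost 12×3 + 2×7 = 50
  H3 (cap 22, load 16): N1, N2, N5 — cost 6×11 + 5×13 + 5×8 = 171
  Shipping 221, fixed 199 → total 420.
  Any other capacity-feasible assignment to {H1, H3} ships for at least 221.
Compare {H1, H2}: its best feasible assignment gives total 424.
Compare {H3, H4}: its best feasible assignment gives total 473.
Every other set of open sites that can feasibly serve all demand totals ≥ 424 even under its best assignment. Minimum: 420.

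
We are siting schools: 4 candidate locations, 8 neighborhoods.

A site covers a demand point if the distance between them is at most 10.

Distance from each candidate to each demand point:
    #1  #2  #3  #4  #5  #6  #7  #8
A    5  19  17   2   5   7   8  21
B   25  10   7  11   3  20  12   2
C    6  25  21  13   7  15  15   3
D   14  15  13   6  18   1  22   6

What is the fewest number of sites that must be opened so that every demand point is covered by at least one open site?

2

Coverage sets (demand points within 10 of each site):
  A: {#1, #4, #5, #6, #7}
  B: {#2, #3, #5, #8}
  C: {#1, #5, #8}
  D: {#4, #6, #8}
No single site covers all 8 demand points.
But {A, B} covers everything, so the minimum is 2.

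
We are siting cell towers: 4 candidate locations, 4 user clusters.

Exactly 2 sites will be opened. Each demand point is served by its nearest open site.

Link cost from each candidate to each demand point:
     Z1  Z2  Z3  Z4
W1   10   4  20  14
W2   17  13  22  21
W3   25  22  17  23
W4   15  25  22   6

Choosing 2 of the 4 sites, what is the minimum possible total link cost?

Open {W1, W4}.
  Z1→W1 10, Z2→W1 4, Z3→W1 20, Z4→W4 6  ⇒ total 40.
Compare {W1, W3}: total 45.
Compare {W1, W2}: total 48.
No size-2 selection does better; minimum is 40.

40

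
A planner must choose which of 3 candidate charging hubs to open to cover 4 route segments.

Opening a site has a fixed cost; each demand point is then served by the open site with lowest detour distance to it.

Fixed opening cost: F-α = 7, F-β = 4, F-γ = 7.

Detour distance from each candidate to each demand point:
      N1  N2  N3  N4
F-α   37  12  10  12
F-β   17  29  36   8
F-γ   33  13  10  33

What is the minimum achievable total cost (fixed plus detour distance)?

58

Open {F-α, F-β}: assign each demand point to its cheapest open site.
  N1→F-β 17, N2→F-α 12, N3→F-α 10, N4→F-β 8
  detour distance 47, fixed 11 → total 58.
Compare {F-β, F-γ}: detour distance 48 + fixed 11 = 59.
Compare {F-α, F-β, F-γ}: detour distance 47 + fixed 18 = 65.
Compare {F-α}: detour distance 71 + fixed 7 = 78.
All other subsets cost ≥ 59. Minimum total cost: 58.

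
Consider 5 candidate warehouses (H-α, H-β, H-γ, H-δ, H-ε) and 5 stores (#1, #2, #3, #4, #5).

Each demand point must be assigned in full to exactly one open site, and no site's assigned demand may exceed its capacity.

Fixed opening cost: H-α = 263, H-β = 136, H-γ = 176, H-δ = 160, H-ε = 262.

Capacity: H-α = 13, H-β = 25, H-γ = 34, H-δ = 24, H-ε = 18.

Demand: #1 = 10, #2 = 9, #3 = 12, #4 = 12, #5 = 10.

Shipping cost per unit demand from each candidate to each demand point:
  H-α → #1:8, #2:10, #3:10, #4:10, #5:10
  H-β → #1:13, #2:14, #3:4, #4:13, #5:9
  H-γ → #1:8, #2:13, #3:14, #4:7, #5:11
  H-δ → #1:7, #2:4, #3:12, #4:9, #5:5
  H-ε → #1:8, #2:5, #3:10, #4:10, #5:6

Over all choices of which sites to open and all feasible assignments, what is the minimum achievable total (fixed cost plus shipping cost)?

731

Open {H-β, H-γ}; cheapest assignment that respects the capacities:
  H-β (cap 25, load 22): #3, #5 — cost 12×4 + 10×9 = 138
  H-γ (cap 34, load 31): #1, #2, #4 — cost 10×8 + 9×13 + 12×7 = 281
  Shipping 419, fixed 312 → total 731.
  Any other capacity-feasible assignment to {H-β, H-γ} ships for at least 419.
Compare {H-γ, H-δ}: its best feasible assignment gives total 754.
Compare {H-β, H-γ, H-δ}: its best feasible assignment gives total 770.
Every other set of open sites that can feasibly serve all demand totals ≥ 754 even under its best assignment. Minimum: 731.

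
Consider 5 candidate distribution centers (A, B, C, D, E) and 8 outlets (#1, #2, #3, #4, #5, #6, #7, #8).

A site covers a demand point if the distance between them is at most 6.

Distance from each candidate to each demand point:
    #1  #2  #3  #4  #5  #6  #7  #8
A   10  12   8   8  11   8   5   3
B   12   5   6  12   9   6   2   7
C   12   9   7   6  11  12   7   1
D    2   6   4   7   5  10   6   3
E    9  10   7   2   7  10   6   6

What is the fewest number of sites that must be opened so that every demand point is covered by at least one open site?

3

Coverage sets (demand points within 6 of each site):
  A: {#7, #8}
  B: {#2, #3, #6, #7}
  C: {#4, #8}
  D: {#1, #2, #3, #5, #7, #8}
  E: {#4, #7, #8}
No 2 sites suffice: every size-2 union leaves at least one demand point uncovered.
But {B, C, D} covers everything, so the minimum is 3.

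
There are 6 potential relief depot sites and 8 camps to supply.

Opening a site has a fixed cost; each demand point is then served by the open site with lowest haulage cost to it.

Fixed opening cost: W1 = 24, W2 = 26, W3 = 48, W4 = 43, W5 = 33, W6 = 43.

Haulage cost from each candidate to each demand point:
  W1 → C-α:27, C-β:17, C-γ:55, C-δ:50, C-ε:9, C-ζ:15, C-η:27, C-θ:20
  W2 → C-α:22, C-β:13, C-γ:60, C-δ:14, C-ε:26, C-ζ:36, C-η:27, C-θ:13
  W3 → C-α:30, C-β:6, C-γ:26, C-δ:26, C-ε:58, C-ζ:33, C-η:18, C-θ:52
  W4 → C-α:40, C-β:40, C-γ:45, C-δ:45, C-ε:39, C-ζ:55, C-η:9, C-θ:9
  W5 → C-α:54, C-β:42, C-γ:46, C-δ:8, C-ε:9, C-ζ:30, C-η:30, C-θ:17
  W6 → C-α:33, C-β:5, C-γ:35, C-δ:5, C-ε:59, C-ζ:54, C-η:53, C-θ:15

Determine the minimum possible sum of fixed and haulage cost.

Open {W1, W6}: assign each demand point to its cheapest open site.
  C-α→W1 27, C-β→W6 5, C-γ→W6 35, C-δ→W6 5, C-ε→W1 9, C-ζ→W1 15, C-η→W1 27, C-θ→W6 15
  haulage cost 138, fixed 67 → total 205.
Compare {W1, W2}: haulage cost 168 + fixed 50 = 218.
Compare {W1, W3}: haulage cost 147 + fixed 72 = 219.
Compare {W1, W2, W3}: haulage cost 123 + fixed 98 = 221.
All other subsets cost ≥ 218. Minimum total cost: 205.

205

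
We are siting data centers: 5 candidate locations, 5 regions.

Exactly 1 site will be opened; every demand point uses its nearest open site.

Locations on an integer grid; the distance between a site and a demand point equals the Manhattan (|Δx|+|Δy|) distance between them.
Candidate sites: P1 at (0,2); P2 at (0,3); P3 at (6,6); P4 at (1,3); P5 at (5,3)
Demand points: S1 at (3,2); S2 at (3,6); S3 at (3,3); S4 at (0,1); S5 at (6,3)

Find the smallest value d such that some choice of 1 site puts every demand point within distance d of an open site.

5

Open {P4}.
  Farthest demand point is S2 at distance 5 (to P4); all others are ≤ 5.
With {P2} the worst case is 6.
With {P1} the worst case is 7.
No size-1 selection achieves below 5.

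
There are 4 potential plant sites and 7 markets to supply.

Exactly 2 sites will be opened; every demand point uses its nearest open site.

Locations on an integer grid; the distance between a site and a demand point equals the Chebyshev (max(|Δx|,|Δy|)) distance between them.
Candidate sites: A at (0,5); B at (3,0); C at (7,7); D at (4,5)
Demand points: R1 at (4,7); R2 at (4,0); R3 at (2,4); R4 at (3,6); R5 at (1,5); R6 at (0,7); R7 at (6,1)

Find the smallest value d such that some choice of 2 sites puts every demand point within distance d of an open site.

4

Open {A, B}.
  Farthest demand point is R1 at distance 4 (to A); all others are ≤ 4.
With {B, D} the worst case is 4.
With {A, D} the worst case is 5.
No size-2 selection achieves below 4.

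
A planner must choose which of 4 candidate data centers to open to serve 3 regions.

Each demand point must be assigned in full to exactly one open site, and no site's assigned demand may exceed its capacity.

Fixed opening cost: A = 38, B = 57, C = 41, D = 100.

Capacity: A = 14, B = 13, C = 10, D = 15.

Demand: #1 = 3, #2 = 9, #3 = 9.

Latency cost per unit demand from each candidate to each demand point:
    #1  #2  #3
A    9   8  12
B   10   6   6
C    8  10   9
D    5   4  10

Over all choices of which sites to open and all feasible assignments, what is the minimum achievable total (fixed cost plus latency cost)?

248

Open {A, B}; cheapest assignment that respects the capacities:
  A (cap 14, load 12): #1, #2 — cost 3×9 + 9×8 = 99
  B (cap 13, load 9): #3 — cost 9×6 = 54
  Shipping 153, fixed 95 → total 248.
  Any other capacity-feasible assignment to {A, B} ships for at least 153.
Compare {A, C}: its best feasible assignment gives total 259.
Compare {B, D}: its best feasible assignment gives total 262.
Every other set of open sites that can feasibly serve all demand totals ≥ 259 even under its best assignment. Minimum: 248.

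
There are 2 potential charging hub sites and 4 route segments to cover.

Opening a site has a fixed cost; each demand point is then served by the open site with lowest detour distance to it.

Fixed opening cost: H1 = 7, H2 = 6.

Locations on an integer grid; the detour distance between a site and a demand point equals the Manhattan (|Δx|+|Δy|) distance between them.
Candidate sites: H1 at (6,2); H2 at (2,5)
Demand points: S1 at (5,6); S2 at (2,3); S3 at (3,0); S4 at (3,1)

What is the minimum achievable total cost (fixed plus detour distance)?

23

Open {H2}: assign each demand point to its cheapest open site.
  S1→H2 4, S2→H2 2, S3→H2 6, S4→H2 5
  detour distance 17, fixed 6 → total 23.
Compare {H1}: detour distance 19 + fixed 7 = 26.
Compare {H1, H2}: detour distance 15 + fixed 13 = 28.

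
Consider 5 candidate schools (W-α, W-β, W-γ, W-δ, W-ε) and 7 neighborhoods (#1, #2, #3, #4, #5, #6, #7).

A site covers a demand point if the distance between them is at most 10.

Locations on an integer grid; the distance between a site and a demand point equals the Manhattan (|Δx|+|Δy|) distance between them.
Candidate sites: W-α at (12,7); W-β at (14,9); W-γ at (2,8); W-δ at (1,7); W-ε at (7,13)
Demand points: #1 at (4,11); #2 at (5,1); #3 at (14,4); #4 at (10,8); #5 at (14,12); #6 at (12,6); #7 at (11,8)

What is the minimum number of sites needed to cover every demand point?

Coverage sets (demand points within 10 of each site):
  W-α: {#3, #4, #5, #6, #7}
  W-β: {#3, #4, #5, #6, #7}
  W-γ: {#1, #2, #4, #7}
  W-δ: {#1, #2, #4}
  W-ε: {#1, #4, #5, #7}
No single site covers all 7 demand points.
But {W-α, W-γ} covers everything, so the minimum is 2.

2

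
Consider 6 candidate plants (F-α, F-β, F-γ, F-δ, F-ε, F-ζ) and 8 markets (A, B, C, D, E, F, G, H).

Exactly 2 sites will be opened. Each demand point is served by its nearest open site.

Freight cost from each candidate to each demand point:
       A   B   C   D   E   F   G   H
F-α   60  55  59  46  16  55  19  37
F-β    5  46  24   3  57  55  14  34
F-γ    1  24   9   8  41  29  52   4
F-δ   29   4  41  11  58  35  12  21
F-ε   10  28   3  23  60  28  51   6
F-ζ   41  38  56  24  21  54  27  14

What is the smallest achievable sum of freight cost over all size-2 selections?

108

Open {F-γ, F-δ}.
  A→F-γ 1, B→F-δ 4, C→F-γ 9, D→F-γ 8, E→F-γ 41, F→F-γ 29, G→F-δ 12, H→F-γ 4  ⇒ total 108.
Compare {F-α, F-γ}: total 110.
Compare {F-γ, F-ζ}: total 123.
No size-2 selection does better; minimum is 108.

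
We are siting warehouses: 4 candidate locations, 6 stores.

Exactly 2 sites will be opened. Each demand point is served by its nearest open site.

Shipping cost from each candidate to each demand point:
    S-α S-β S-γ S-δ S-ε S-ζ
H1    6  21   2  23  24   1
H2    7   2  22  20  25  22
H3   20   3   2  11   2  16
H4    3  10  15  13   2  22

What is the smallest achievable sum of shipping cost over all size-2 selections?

Open {H1, H3}.
  S-α→H1 6, S-β→H3 3, S-γ→H1 2, S-δ→H3 11, S-ε→H3 2, S-ζ→H1 1  ⇒ total 25.
Compare {H1, H4}: total 31.
Compare {H3, H4}: total 37.
No size-2 selection does better; minimum is 25.

25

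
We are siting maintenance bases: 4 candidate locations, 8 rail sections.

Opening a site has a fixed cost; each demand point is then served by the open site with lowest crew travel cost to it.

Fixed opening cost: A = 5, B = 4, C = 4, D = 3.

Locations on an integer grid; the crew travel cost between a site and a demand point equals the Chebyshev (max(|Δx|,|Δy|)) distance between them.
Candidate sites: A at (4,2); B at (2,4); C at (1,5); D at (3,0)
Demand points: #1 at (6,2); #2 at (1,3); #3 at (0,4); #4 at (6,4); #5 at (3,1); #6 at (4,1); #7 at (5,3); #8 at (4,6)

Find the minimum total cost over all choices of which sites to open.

21

Open {A, B}: assign each demand point to its cheapest open site.
  #1→A 2, #2→B 1, #3→B 2, #4→A 2, #5→A 1, #6→A 1, #7→A 1, #8→B 2
  crew travel cost 12, fixed 9 → total 21.
Compare {A, C}: crew travel cost 13 + fixed 9 = 22.
Compare {A}: crew travel cost 18 + fixed 5 = 23.
Compare {B, D}: crew travel cost 17 + fixed 7 = 24.
All other subsets cost ≥ 22. Minimum total cost: 21.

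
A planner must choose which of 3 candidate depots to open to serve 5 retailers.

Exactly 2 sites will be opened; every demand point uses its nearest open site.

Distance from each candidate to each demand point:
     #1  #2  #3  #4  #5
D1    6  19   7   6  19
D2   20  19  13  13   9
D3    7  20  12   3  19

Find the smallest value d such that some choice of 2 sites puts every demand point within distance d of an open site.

19

Open {D1, D2}.
  Farthest demand point is #2 at distance 19 (to D1); all others are ≤ 19.
With {D1, D3} the worst case is 19.
With {D2, D3} the worst case is 19.
No size-2 selection achieves below 19.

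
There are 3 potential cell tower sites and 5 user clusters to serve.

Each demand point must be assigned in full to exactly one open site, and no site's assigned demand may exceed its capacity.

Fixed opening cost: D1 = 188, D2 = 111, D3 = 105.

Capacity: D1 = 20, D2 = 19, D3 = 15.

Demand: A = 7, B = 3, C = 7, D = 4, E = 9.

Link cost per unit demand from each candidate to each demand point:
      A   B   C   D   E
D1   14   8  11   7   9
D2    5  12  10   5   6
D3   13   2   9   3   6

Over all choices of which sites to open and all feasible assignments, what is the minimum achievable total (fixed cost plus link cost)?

Open {D2, D3}; cheapest assignment that respects the capacities:
  D2 (cap 19, load 16): A, E — cost 7×5 + 9×6 = 89
  D3 (cap 15, load 14): B, C, D — cost 3×2 + 7×9 + 4×3 = 81
  Shipping 170, fixed 216 → total 386.
  Any other capacity-feasible assignment to {D2, D3} ships for at least 170.
Compare {D1, D2}: its best feasible assignment gives total 517.
Compare {D1, D3}: its best feasible assignment gives total 553.
Every other set of open sites that can feasibly serve all demand totals ≥ 517 even under its best assignment. Minimum: 386.

386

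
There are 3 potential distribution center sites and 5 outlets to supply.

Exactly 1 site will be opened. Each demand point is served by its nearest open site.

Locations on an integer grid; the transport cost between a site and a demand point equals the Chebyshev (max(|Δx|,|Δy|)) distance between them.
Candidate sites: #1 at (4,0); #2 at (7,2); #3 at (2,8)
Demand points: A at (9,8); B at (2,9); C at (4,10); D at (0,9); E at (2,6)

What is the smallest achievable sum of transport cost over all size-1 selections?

14

Open {#3}.
  A→#3 7, B→#3 1, C→#3 2, D→#3 2, E→#3 2  ⇒ total 14.
Compare {#2}: total 33.
Compare {#1}: total 42.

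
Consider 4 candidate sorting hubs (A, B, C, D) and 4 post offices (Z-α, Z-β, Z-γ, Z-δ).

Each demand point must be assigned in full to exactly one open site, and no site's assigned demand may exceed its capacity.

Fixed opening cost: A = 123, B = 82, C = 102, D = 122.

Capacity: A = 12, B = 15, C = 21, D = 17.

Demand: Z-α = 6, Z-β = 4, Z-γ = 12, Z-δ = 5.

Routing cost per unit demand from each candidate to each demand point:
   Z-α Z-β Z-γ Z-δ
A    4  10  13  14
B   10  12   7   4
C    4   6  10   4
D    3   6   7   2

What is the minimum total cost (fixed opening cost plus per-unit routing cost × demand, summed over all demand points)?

336

Open {B, C}; cheapest assignment that respects the capacities:
  B (cap 15, load 12): Z-γ — cost 12×7 = 84
  C (cap 21, load 15): Z-α, Z-β, Z-δ — cost 6×4 + 4×6 + 5×4 = 68
  Shipping 152, fixed 184 → total 336.
  Any other capacity-feasible assignment to {B, C} ships for at least 152.
Compare {B, D}: its best feasible assignment gives total 340.
Compare {C, D}: its best feasible assignment gives total 366.
Every other set of open sites that can feasibly serve all demand totals ≥ 340 even under its best assignment. Minimum: 336.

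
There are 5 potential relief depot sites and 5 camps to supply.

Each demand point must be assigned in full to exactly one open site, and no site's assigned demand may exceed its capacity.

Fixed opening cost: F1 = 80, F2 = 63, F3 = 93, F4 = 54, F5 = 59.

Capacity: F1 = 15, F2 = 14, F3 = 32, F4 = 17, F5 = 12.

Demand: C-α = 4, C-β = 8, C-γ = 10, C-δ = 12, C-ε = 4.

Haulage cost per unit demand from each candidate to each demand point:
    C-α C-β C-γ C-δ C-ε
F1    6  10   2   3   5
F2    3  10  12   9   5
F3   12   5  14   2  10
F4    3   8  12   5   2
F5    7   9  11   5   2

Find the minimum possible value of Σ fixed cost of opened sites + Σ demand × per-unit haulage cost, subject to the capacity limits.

321

Open {F1, F3}; cheapest assignment that respects the capacities:
  F1 (cap 15, load 14): C-α, C-γ — cost 4×6 + 10×2 = 44
  F3 (cap 32, load 24): C-β, C-δ, C-ε — cost 8×5 + 12×2 + 4×10 = 104
  Shipping 148, fixed 173 → total 321.
  Any other capacity-feasible assignment to {F1, F3} ships for at least 148.
Compare {F1, F3, F4}: its best feasible assignment gives total 331.
Compare {F1, F3, F5}: its best feasible assignment gives total 348.
Every other set of open sites that can feasibly serve all demand totals ≥ 331 even under its best assignment. Minimum: 321.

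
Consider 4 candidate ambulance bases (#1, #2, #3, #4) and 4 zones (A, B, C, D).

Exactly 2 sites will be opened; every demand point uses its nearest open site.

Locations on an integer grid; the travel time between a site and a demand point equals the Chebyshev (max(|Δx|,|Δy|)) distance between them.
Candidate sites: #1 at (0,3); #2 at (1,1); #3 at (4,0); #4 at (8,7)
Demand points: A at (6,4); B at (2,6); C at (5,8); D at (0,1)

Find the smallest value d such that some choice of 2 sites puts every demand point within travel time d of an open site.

Open {#1, #4}.
  Farthest demand point is A at travel time 3 (to #4); all others are ≤ 3.
With {#1, #2} the worst case is 5.
With {#1, #3} the worst case is 5.
No size-2 selection achieves below 3.

3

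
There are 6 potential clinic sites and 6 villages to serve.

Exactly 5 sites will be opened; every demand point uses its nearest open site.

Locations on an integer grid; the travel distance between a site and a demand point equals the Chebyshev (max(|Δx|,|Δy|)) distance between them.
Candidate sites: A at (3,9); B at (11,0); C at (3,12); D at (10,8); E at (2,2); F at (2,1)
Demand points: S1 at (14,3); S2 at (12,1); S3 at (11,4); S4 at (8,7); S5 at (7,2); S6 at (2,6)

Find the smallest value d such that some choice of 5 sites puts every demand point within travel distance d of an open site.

4

Open {A, B, C, D, E}.
  Farthest demand point is S3 at travel distance 4 (to B); all others are ≤ 4.
With {A, B, C, D, F} the worst case is 4.
With {A, B, D, E, F} the worst case is 4.
No size-5 selection achieves below 4.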